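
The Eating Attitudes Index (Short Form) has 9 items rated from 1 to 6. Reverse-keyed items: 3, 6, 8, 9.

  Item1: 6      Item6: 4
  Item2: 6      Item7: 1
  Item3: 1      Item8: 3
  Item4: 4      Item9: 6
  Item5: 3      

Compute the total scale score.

34

Reverse-coded items (reverse-coded value = 7 − response):
  item 3: 7 − 1 = 6
  item 6: 7 − 4 = 3
  item 8: 7 − 3 = 4
  item 9: 7 − 6 = 1
After reverse-coding: 6, 6, 6, 4, 3, 3, 1, 4, 1
Total = 6 + 6 + 6 + 4 + 3 + 3 + 1 + 4 + 1 = 34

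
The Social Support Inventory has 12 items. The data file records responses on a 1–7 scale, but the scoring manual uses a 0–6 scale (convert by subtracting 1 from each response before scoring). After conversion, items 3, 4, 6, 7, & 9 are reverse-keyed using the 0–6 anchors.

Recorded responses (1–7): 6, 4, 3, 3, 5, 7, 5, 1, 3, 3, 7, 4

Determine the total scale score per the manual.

Convert to 0–6: 5, 3, 2, 2, 4, 6, 4, 0, 2, 2, 6, 3
Reverse-coded (reverse-coded value = 6 − response):
  item 3: 6 − 2 = 4
  item 4: 6 − 2 = 4
  item 6: 6 − 6 = 0
  item 7: 6 − 4 = 2
  item 9: 6 − 2 = 4
Scored: 5, 3, 4, 4, 4, 0, 2, 0, 4, 2, 6, 3
Total = 37

37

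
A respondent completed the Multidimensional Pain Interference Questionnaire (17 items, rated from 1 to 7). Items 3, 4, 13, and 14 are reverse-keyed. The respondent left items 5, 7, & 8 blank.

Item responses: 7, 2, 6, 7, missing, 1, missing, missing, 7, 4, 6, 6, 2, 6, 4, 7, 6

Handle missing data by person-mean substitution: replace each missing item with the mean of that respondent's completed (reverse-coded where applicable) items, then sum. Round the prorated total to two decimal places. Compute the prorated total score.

Reverse-coded (reversed = (1+7) − raw = 8 − raw):
  item 3: 8 − 6 = 2
  item 4: 8 − 7 = 1
  item 13: 8 − 2 = 6
  item 14: 8 − 6 = 2
Completed scored items (14 of 17): 7, 2, 2, 1, 1, 7, 4, 6, 6, 6, 2, 4, 7, 6; sum = 61.
Person mean = 61 / 14 ≈ 4.3571
Prorated total = (61 / 14) × 17 = 74.07 (to 2 dp)

74.07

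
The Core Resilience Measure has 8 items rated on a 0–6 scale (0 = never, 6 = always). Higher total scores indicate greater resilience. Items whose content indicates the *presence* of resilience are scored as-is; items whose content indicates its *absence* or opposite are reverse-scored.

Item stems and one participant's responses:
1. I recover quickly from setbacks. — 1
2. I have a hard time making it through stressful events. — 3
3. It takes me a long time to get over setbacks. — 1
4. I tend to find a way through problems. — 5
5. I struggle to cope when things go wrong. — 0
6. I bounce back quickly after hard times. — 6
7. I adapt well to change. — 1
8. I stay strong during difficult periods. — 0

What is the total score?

27

Items 2, 3, 5 describe the absence/opposite of resilience → reverse-score.
reverse-coded value = 6 − response.
  item 1: 1
  item 2: 6 − 3 = 3
  item 3: 6 − 1 = 5
  item 4: 5
  item 5: 6 − 0 = 6
  item 6: 6
  item 7: 1
  item 8: 0
Total = 1 + 3 + 5 + 5 + 6 + 6 + 1 + 0 = 27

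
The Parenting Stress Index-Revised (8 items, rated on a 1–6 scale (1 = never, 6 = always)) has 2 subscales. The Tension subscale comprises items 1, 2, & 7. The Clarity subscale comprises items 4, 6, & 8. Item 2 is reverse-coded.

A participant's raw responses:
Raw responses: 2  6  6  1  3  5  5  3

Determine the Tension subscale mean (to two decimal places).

Tension items: 1, 2, 7.
Of these, item 2 is reverse-coded; reversed = (1+6) − raw = 7 − raw.
  item 1: 2
  item 2: 7 − 6 = 1
  item 7: 5
Sum = 2 + 1 + 5 = 8
Mean = 8 / 3 = 2.67

2.67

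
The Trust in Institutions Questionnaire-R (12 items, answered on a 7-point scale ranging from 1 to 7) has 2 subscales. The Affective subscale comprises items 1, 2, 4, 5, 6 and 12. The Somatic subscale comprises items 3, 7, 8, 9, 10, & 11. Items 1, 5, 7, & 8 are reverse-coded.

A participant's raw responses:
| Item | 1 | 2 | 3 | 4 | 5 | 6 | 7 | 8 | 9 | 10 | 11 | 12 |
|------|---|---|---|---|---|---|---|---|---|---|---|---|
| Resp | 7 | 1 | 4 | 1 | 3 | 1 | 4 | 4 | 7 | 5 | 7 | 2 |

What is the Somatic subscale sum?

31

Somatic items: 3, 7, 8, 9, 10, 11.
Of these, items 7 & 8 are reverse-coded; reversed = (1+7) − raw = 8 − raw.
  item 3: 4
  item 7: 8 − 4 = 4
  item 8: 8 − 4 = 4
  item 9: 7
  item 10: 5
  item 11: 7
Sum = 4 + 4 + 4 + 7 + 5 + 7 = 31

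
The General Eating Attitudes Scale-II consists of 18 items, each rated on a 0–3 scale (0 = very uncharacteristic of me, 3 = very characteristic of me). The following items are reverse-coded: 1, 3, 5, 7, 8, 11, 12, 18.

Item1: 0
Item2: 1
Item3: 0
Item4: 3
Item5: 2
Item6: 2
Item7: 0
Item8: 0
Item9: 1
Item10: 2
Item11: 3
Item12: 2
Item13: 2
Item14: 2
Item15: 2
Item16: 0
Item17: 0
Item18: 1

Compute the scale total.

31

Reverse-coded items (reverse-coded value = 3 − response):
  item 1: 3 − 0 = 3
  item 3: 3 − 0 = 3
  item 5: 3 − 2 = 1
  item 7: 3 − 0 = 3
  item 8: 3 − 0 = 3
  item 11: 3 − 3 = 0
  item 12: 3 − 2 = 1
  item 18: 3 − 1 = 2
After reverse-coding: 3, 1, 3, 3, 1, 2, 3, 3, 1, 2, 0, 1, 2, 2, 2, 0, 0, 2
Total = 3 + 1 + 3 + 3 + 1 + 2 + 3 + 3 + 1 + 2 + 0 + 1 + 2 + 2 + 2 + 0 + 0 + 2 = 31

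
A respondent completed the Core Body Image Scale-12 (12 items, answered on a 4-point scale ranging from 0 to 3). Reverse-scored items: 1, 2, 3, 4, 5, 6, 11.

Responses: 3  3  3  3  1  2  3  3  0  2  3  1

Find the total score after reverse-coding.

12

Reversing items 1, 2, 3, 4, 5, 6, & 11 with 3 − raw:
Total = (3−3) + (3−3) + (3−3) + (3−3) + (3−1) + (3−2) + 3 + 3 + 0 + 2 + (3−3) + 1
      = 0 + 0 + 0 + 0 + 2 + 1 + 3 + 3 + 0 + 2 + 0 + 1 = 12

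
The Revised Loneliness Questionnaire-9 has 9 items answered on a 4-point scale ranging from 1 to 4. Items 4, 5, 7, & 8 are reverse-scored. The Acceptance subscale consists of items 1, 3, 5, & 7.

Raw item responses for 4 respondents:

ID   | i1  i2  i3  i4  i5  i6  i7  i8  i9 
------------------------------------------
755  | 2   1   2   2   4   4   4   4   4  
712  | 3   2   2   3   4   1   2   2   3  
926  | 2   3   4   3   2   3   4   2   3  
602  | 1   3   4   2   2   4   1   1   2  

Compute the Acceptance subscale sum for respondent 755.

6

Respondent 755 raw: 2, 1, 2, 2, 4, 4, 4, 4, 4.
Acceptance items: 1, 3, 5, 7.
Reverse-coded (reversed = (1+4) − raw = 5 − raw):
  item 1: 2
  item 3: 2
  item 5: 5 − 4 = 1
  item 7: 5 − 4 = 1
Sum = 2 + 2 + 1 + 1 = 6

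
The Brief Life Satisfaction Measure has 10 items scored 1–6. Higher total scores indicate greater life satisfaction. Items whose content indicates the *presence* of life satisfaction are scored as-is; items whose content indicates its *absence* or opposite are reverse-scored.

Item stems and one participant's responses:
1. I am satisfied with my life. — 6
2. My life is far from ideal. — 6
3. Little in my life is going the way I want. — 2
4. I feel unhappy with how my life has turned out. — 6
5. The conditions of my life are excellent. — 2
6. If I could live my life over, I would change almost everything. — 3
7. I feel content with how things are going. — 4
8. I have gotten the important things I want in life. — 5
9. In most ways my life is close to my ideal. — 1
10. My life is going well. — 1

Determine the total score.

30

Items 2, 3, 4, 6 describe the absence/opposite of life satisfaction → reverse-score.
reversed = (1+6) − raw = 7 − raw.
  item 1: 6
  item 2: 7 − 6 = 1
  item 3: 7 − 2 = 5
  item 4: 7 − 6 = 1
  item 5: 2
  item 6: 7 − 3 = 4
  item 7: 4
  item 8: 5
  item 9: 1
  item 10: 1
Total = 6 + 1 + 5 + 1 + 2 + 4 + 4 + 5 + 1 + 1 = 30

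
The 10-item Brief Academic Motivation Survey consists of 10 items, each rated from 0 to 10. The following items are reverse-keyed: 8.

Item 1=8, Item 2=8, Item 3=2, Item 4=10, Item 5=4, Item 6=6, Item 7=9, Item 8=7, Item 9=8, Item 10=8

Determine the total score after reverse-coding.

Raw sum = 70. Reverse-keyed items: 8; their raw sum = 7.
Each reversal replaces raw with 10 − raw, changing the total by 10 − 2·raw per item.
Total = 70 + 1·10 − 2·7 = 70 + 10 − 14 = 66

66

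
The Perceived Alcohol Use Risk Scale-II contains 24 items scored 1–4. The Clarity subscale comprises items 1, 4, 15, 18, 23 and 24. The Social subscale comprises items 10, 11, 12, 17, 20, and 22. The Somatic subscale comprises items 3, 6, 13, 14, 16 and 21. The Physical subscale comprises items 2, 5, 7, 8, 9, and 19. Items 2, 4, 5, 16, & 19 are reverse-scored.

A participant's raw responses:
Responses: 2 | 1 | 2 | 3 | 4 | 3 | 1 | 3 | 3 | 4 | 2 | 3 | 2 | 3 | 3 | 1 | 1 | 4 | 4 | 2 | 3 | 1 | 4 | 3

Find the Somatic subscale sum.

Somatic items: 3, 6, 13, 14, 16, 21.
Of these, item 16 is reverse-scored; reverse-coded value = 5 − response.
  item 3: 2
  item 6: 3
  item 13: 2
  item 14: 3
  item 16: 5 − 1 = 4
  item 21: 3
Sum = 2 + 3 + 2 + 3 + 4 + 3 = 17

17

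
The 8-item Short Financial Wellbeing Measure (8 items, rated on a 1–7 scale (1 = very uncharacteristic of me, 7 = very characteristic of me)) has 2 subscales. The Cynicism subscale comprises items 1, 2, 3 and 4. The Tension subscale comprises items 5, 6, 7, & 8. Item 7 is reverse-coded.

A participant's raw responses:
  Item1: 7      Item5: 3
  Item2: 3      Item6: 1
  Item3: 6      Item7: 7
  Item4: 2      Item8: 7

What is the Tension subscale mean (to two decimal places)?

Tension items: 5, 6, 7, 8.
Of these, item 7 is reverse-coded; on a 1–7 scale, reversed = 8 − raw.
  item 5: 3
  item 6: 1
  item 7: 8 − 7 = 1
  item 8: 7
Sum = 3 + 1 + 1 + 7 = 12
Mean = 12 / 4 = 3.00

3.00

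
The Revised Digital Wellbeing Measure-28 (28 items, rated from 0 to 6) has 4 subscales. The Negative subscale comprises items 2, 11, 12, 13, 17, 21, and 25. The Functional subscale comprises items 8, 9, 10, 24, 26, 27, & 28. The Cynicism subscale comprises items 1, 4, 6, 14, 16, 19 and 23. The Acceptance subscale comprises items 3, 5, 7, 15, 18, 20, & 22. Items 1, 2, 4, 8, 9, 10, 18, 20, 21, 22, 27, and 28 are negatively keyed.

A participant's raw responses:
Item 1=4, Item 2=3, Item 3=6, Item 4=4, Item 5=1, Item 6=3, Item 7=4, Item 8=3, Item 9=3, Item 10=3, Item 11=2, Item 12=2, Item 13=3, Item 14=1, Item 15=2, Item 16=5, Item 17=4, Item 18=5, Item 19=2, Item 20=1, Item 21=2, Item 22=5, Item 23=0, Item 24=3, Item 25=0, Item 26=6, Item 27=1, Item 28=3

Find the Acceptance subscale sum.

Acceptance items: 3, 5, 7, 15, 18, 20, 22.
Of these, items 18, 20 and 22 are negatively keyed; reversed = (0+6) − raw = 6 − raw.
  item 3: 6
  item 5: 1
  item 7: 4
  item 15: 2
  item 18: 6 − 5 = 1
  item 20: 6 − 1 = 5
  item 22: 6 − 5 = 1
Sum = 6 + 1 + 4 + 2 + 1 + 5 + 1 = 20

20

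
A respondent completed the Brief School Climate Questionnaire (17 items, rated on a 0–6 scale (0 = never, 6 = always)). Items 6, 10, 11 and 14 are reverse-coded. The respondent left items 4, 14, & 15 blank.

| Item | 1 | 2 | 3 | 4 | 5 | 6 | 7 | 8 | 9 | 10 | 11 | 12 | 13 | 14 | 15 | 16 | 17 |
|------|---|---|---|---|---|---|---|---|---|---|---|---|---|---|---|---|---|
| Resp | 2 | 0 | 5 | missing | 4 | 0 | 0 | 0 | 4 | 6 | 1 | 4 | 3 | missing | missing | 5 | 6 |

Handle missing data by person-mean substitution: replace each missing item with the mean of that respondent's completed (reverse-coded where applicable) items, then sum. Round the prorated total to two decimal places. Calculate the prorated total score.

53.43

Reverse-coded (reversed = (0+6) − raw = 6 − raw):
  item 6: 6 − 0 = 6
  item 10: 6 − 6 = 0
  item 11: 6 − 1 = 5
Completed scored items (14 of 17): 2, 0, 5, 4, 6, 0, 0, 4, 0, 5, 4, 3, 5, 6; sum = 44.
Person mean = 44 / 14 ≈ 3.1429
Prorated total = (44 / 14) × 17 = 53.43 (to 2 dp)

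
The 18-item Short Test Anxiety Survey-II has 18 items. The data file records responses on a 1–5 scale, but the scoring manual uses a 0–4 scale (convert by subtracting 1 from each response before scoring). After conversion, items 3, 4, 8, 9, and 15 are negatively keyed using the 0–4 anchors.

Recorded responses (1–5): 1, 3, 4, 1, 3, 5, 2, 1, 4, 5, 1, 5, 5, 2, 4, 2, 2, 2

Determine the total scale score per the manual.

36

Convert to 0–4: 0, 2, 3, 0, 2, 4, 1, 0, 3, 4, 0, 4, 4, 1, 3, 1, 1, 1
Reverse-coded (reversed = (0+4) − raw = 4 − raw):
  item 3: 4 − 3 = 1
  item 4: 4 − 0 = 4
  item 8: 4 − 0 = 4
  item 9: 4 − 3 = 1
  item 15: 4 − 3 = 1
Scored: 0, 2, 1, 4, 2, 4, 1, 4, 1, 4, 0, 4, 4, 1, 1, 1, 1, 1
Total = 36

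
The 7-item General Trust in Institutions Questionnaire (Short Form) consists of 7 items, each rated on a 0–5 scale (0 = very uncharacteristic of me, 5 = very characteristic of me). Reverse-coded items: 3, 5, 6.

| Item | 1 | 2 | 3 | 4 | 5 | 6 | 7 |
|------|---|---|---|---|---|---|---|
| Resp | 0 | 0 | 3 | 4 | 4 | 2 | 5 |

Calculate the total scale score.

15

Reverse-coded items use 5 − raw:
  item 3: 5 − 3 = 2
  item 5: 5 − 4 = 1
  item 6: 5 − 2 = 3
After reverse-coding: 0, 0, 2, 4, 1, 3, 5
Total = 0 + 0 + 2 + 4 + 1 + 3 + 5 = 15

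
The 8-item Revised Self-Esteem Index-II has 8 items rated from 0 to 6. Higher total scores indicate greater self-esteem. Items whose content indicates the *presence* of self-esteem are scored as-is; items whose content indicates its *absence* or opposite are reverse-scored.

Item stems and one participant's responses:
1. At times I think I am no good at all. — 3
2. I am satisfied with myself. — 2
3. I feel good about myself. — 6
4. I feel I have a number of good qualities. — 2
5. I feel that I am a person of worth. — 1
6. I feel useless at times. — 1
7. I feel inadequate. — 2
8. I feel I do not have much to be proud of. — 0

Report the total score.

Items 1, 6, 7, 8 describe the absence/opposite of self-esteem → reverse-score.
on a 0–6 scale, reversed = 6 − raw.
  item 1: 6 − 3 = 3
  item 2: 2
  item 3: 6
  item 4: 2
  item 5: 1
  item 6: 6 − 1 = 5
  item 7: 6 − 2 = 4
  item 8: 6 − 0 = 6
Total = 3 + 2 + 6 + 2 + 1 + 5 + 4 + 6 = 29

29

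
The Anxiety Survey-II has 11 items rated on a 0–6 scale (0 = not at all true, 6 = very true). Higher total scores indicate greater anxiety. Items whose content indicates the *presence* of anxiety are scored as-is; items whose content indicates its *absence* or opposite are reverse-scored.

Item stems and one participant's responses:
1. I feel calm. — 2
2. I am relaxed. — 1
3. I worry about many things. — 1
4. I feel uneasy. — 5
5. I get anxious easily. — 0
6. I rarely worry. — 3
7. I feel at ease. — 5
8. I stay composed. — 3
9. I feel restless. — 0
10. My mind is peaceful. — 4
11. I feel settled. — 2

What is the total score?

28

Items 1, 2, 6, 7, 8, 10, 11 describe the absence/opposite of anxiety → reverse-score.
reversed = (0+6) − raw = 6 − raw.
  item 1: 6 − 2 = 4
  item 2: 6 − 1 = 5
  item 3: 1
  item 4: 5
  item 5: 0
  item 6: 6 − 3 = 3
  item 7: 6 − 5 = 1
  item 8: 6 − 3 = 3
  item 9: 0
  item 10: 6 − 4 = 2
  item 11: 6 − 2 = 4
Total = 4 + 5 + 1 + 5 + 0 + 3 + 1 + 3 + 0 + 2 + 4 = 28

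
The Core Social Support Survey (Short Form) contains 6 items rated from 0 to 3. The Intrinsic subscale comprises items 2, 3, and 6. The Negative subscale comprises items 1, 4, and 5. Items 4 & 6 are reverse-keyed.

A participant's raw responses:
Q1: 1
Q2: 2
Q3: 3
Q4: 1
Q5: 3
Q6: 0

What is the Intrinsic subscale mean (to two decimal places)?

Intrinsic items: 2, 3, 6.
Of these, item 6 is reverse-keyed; reversed = (0+3) − raw = 3 − raw.
  item 2: 2
  item 3: 3
  item 6: 3 − 0 = 3
Sum = 2 + 3 + 3 = 8
Mean = 8 / 3 = 2.67

2.67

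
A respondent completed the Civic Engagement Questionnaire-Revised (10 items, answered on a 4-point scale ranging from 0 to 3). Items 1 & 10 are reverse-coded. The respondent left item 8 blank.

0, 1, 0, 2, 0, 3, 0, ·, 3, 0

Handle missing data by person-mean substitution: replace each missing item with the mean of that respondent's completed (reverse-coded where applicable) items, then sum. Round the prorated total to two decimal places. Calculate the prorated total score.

Reverse-coded (reverse-coded value = 3 − response):
  item 1: 3 − 0 = 3
  item 10: 3 − 0 = 3
Completed scored items (9 of 10): 3, 1, 0, 2, 0, 3, 0, 3, 3; sum = 15.
Person mean = 15 / 9 ≈ 1.6667
Prorated total = (15 / 9) × 10 = 16.67 (to 2 dp)

16.67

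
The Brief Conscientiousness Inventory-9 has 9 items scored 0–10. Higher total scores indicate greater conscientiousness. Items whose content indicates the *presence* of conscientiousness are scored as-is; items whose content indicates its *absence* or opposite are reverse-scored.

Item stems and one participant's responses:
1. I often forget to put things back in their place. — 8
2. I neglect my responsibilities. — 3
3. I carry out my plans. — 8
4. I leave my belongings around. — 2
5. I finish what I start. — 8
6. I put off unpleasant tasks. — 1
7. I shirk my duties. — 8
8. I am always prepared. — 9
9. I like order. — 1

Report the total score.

54

Items 1, 2, 4, 6, 7 describe the absence/opposite of conscientiousness → reverse-score.
on a 0–10 scale, reversed = 10 − raw.
  item 1: 10 − 8 = 2
  item 2: 10 − 3 = 7
  item 3: 8
  item 4: 10 − 2 = 8
  item 5: 8
  item 6: 10 − 1 = 9
  item 7: 10 − 8 = 2
  item 8: 9
  item 9: 1
Total = 2 + 7 + 8 + 8 + 8 + 9 + 2 + 9 + 1 = 54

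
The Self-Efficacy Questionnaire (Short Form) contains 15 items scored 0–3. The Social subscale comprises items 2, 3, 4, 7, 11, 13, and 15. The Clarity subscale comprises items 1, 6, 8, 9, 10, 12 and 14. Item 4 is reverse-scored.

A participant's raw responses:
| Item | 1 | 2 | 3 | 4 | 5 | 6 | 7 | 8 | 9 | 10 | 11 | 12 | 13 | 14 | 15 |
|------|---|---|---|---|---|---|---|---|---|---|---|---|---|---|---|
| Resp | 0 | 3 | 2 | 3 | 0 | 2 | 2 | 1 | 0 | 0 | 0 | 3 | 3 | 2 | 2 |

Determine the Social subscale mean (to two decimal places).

1.71

Social items: 2, 3, 4, 7, 11, 13, 15.
Of these, item 4 is reverse-scored; reversed = (0+3) − raw = 3 − raw.
  item 2: 3
  item 3: 2
  item 4: 3 − 3 = 0
  item 7: 2
  item 11: 0
  item 13: 3
  item 15: 2
Sum = 3 + 2 + 0 + 2 + 0 + 3 + 2 = 12
Mean = 12 / 7 = 1.71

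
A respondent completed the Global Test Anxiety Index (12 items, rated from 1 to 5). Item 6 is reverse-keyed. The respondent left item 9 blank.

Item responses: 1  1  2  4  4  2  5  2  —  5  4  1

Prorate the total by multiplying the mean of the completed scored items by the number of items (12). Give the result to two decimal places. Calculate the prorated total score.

Reverse-coded (reversed = (1+5) − raw = 6 − raw):
  item 6: 6 − 2 = 4
Completed scored items (11 of 12): 1, 1, 2, 4, 4, 4, 5, 2, 5, 4, 1; sum = 33.
Person mean = 33 / 11 ≈ 3.0000
Prorated total = (33 / 11) × 12 = 36.00 (to 2 dp)

36.00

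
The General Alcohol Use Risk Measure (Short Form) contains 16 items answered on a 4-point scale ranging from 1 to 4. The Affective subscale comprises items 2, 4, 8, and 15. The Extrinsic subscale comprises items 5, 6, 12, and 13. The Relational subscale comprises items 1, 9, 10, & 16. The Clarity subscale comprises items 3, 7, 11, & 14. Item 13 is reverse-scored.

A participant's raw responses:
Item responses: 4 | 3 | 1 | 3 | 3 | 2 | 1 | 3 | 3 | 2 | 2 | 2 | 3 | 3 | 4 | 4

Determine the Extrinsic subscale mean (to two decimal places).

2.25

Extrinsic items: 5, 6, 12, 13.
Of these, item 13 is reverse-scored; reverse-coded value = 5 − response.
  item 5: 3
  item 6: 2
  item 12: 2
  item 13: 5 − 3 = 2
Sum = 3 + 2 + 2 + 2 = 9
Mean = 9 / 4 = 2.25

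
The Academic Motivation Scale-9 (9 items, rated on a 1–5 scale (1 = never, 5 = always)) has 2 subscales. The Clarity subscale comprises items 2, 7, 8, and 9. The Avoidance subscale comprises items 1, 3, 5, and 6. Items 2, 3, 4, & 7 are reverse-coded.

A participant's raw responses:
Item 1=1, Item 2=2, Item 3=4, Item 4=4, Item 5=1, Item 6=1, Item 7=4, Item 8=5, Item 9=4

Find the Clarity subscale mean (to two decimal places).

Clarity items: 2, 7, 8, 9.
Of these, items 2 and 7 are reverse-coded; reversed = (1+5) − raw = 6 − raw.
  item 2: 6 − 2 = 4
  item 7: 6 − 4 = 2
  item 8: 5
  item 9: 4
Sum = 4 + 2 + 5 + 4 = 15
Mean = 15 / 4 = 3.75

3.75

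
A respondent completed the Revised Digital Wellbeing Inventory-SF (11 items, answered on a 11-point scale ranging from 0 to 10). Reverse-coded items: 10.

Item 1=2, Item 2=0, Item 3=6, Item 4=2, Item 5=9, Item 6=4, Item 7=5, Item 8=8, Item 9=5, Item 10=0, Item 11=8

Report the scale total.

Raw sum = 49. Reverse-coded items: 10; their raw sum = 0.
Each reversal replaces raw with 10 − raw, changing the total by 10 − 2·raw per item.
Total = 49 + 1·10 − 2·0 = 49 + 10 − 0 = 59

59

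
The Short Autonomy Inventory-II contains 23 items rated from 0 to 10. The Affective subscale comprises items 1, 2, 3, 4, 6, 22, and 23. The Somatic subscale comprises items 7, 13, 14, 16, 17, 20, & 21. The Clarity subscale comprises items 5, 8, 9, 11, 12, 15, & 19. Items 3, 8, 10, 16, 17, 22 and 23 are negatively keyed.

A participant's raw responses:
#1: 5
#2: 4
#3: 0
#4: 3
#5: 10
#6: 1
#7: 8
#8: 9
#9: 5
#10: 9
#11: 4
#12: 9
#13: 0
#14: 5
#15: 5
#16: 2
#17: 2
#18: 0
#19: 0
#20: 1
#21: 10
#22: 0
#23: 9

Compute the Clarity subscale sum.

Clarity items: 5, 8, 9, 11, 12, 15, 19.
Of these, item 8 is negatively keyed; reverse-coded value = 10 − response.
  item 5: 10
  item 8: 10 − 9 = 1
  item 9: 5
  item 11: 4
  item 12: 9
  item 15: 5
  item 19: 0
Sum = 10 + 1 + 5 + 4 + 9 + 5 + 0 = 34

34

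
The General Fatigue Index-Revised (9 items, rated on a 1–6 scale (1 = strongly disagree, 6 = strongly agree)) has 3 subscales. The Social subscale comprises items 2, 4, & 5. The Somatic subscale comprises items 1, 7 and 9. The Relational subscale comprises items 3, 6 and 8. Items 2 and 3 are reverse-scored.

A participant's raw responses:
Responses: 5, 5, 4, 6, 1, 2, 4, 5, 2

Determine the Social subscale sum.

9

Social items: 2, 4, 5.
Of these, item 2 is reverse-scored; on a 1–6 scale, reversed = 7 − raw.
  item 2: 7 − 5 = 2
  item 4: 6
  item 5: 1
Sum = 2 + 6 + 1 = 9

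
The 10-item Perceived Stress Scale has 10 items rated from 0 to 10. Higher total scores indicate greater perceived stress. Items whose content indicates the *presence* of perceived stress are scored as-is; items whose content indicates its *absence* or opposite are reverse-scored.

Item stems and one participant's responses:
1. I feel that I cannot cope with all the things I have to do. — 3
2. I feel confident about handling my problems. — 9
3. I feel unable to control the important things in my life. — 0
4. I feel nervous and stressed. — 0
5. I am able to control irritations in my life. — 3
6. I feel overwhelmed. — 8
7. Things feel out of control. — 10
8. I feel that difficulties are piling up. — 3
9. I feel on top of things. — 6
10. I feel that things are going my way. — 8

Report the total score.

38

Items 2, 5, 9, 10 describe the absence/opposite of perceived stress → reverse-score.
reversed = (0+10) − raw = 10 − raw.
  item 1: 3
  item 2: 10 − 9 = 1
  item 3: 0
  item 4: 0
  item 5: 10 − 3 = 7
  item 6: 8
  item 7: 10
  item 8: 3
  item 9: 10 − 6 = 4
  item 10: 10 − 8 = 2
Total = 3 + 1 + 0 + 0 + 7 + 8 + 10 + 3 + 4 + 2 = 38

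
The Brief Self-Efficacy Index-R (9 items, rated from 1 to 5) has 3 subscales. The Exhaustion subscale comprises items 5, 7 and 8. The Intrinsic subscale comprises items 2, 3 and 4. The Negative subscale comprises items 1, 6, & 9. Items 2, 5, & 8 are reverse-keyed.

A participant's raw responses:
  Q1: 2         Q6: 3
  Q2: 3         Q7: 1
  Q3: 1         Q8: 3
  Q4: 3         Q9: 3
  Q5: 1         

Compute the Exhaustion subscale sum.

9

Exhaustion items: 5, 7, 8.
Of these, items 5 & 8 are reverse-keyed; on a 1–5 scale, reversed = 6 − raw.
  item 5: 6 − 1 = 5
  item 7: 1
  item 8: 6 − 3 = 3
Sum = 5 + 1 + 3 = 9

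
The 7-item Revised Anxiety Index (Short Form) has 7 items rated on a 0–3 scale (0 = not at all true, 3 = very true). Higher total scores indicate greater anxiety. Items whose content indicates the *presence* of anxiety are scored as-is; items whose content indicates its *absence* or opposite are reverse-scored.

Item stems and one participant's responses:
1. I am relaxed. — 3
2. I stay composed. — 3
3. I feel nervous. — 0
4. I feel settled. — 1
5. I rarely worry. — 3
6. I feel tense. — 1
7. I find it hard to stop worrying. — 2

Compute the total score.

Items 1, 2, 4, 5 describe the absence/opposite of anxiety → reverse-score.
reverse-coded value = 3 − response.
  item 1: 3 − 3 = 0
  item 2: 3 − 3 = 0
  item 3: 0
  item 4: 3 − 1 = 2
  item 5: 3 − 3 = 0
  item 6: 1
  item 7: 2
Total = 0 + 0 + 0 + 2 + 0 + 1 + 2 = 5

5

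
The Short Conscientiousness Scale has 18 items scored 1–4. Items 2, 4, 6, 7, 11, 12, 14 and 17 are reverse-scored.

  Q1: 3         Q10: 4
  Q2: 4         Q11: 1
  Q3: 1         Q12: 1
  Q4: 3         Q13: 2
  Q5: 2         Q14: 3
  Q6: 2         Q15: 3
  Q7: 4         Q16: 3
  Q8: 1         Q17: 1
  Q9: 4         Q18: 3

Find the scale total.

Raw sum = 45. Reverse-scored items: 2, 4, 6, 7, 11, 12, 14, 17; their raw sum = 19.
Each reversal replaces raw with 5 − raw, changing the total by 5 − 2·raw per item.
Total = 45 + 8·5 − 2·19 = 45 + 40 − 38 = 47

47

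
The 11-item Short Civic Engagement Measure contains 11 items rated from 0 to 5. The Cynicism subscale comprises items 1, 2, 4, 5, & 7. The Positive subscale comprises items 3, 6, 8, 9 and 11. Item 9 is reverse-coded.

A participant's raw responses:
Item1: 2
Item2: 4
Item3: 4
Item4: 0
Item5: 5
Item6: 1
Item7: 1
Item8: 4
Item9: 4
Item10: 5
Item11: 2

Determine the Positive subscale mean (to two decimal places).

Positive items: 3, 6, 8, 9, 11.
Of these, item 9 is reverse-coded; reverse-coded value = 5 − response.
  item 3: 4
  item 6: 1
  item 8: 4
  item 9: 5 − 4 = 1
  item 11: 2
Sum = 4 + 1 + 4 + 1 + 2 = 12
Mean = 12 / 5 = 2.40

2.40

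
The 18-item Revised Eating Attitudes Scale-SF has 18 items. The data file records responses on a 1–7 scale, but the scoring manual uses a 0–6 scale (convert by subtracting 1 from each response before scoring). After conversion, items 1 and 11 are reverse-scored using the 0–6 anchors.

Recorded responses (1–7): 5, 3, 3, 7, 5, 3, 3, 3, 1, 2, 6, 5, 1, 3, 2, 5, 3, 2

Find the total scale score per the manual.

38

Convert to 0–6: 4, 2, 2, 6, 4, 2, 2, 2, 0, 1, 5, 4, 0, 2, 1, 4, 2, 1
Reverse-coded (reversed = (0+6) − raw = 6 − raw):
  item 1: 6 − 4 = 2
  item 11: 6 − 5 = 1
Scored: 2, 2, 2, 6, 4, 2, 2, 2, 0, 1, 1, 4, 0, 2, 1, 4, 2, 1
Total = 38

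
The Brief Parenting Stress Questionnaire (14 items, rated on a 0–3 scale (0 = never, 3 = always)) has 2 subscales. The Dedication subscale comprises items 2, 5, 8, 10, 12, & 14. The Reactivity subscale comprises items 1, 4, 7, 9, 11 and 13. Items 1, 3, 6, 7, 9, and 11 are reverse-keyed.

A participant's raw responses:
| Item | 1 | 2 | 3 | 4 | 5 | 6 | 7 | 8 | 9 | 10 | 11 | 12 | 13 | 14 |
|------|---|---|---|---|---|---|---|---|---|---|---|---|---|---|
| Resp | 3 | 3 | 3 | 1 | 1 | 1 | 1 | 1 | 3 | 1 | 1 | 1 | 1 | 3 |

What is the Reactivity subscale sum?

Reactivity items: 1, 4, 7, 9, 11, 13.
Of these, items 1, 7, 9 and 11 are reverse-keyed; reversed = (0+3) − raw = 3 − raw.
  item 1: 3 − 3 = 0
  item 4: 1
  item 7: 3 − 1 = 2
  item 9: 3 − 3 = 0
  item 11: 3 − 1 = 2
  item 13: 1
Sum = 0 + 1 + 2 + 0 + 2 + 1 = 6

6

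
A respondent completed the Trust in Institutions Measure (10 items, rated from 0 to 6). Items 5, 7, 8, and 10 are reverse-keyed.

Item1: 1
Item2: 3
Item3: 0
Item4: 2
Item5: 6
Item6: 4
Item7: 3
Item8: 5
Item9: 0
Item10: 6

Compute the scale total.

14

Reverse-keyed items use 6 − raw:
  item 5: 6 − 6 = 0
  item 7: 6 − 3 = 3
  item 8: 6 − 5 = 1
  item 10: 6 − 6 = 0
After reverse-coding: 1, 3, 0, 2, 0, 4, 3, 1, 0, 0
Total = 1 + 3 + 0 + 2 + 0 + 4 + 3 + 1 + 0 + 0 = 14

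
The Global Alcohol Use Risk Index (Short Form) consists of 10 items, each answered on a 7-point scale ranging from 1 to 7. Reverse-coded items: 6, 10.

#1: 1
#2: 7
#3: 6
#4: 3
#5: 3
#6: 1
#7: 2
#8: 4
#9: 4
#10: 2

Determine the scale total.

Reverse-coded items (on a 1–7 scale, reversed = 8 − raw):
  item 6: 8 − 1 = 7
  item 10: 8 − 2 = 6
After reverse-coding: 1, 7, 6, 3, 3, 7, 2, 4, 4, 6
Total = 1 + 7 + 6 + 3 + 3 + 7 + 2 + 4 + 4 + 6 = 43

43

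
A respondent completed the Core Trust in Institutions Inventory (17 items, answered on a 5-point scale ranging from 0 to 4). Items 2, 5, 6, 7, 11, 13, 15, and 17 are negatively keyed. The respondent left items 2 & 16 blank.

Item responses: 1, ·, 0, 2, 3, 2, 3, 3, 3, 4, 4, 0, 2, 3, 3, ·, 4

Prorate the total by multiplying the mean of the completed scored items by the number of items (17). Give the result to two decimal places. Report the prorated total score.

26.07

Reverse-coded (reverse-coded value = 4 − response):
  item 5: 4 − 3 = 1
  item 6: 4 − 2 = 2
  item 7: 4 − 3 = 1
  item 11: 4 − 4 = 0
  item 13: 4 − 2 = 2
  item 15: 4 − 3 = 1
  item 17: 4 − 4 = 0
Completed scored items (15 of 17): 1, 0, 2, 1, 2, 1, 3, 3, 4, 0, 0, 2, 3, 1, 0; sum = 23.
Person mean = 23 / 15 ≈ 1.5333
Prorated total = (23 / 15) × 17 = 26.07 (to 2 dp)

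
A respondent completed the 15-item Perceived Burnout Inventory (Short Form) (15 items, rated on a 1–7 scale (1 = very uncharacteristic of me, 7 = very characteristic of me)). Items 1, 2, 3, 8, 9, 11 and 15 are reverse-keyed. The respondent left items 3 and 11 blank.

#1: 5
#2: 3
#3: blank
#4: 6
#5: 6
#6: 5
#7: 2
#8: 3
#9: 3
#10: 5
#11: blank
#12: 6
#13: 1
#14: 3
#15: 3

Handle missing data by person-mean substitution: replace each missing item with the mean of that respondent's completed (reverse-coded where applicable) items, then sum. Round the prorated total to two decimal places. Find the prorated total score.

Reverse-coded (reverse-coded value = 8 − response):
  item 1: 8 − 5 = 3
  item 2: 8 − 3 = 5
  item 8: 8 − 3 = 5
  item 9: 8 − 3 = 5
  item 15: 8 − 3 = 5
Completed scored items (13 of 15): 3, 5, 6, 6, 5, 2, 5, 5, 5, 6, 1, 3, 5; sum = 57.
Person mean = 57 / 13 ≈ 4.3846
Prorated total = (57 / 13) × 15 = 65.77 (to 2 dp)

65.77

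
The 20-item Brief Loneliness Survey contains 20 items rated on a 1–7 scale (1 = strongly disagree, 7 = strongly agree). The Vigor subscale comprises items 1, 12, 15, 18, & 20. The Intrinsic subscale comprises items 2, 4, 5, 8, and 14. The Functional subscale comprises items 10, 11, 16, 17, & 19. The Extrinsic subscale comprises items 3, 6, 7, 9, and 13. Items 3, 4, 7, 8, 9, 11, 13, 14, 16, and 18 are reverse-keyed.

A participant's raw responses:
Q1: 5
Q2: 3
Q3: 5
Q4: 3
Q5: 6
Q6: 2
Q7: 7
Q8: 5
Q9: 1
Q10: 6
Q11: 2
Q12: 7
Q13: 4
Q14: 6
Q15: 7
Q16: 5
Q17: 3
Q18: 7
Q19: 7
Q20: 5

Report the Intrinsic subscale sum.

Intrinsic items: 2, 4, 5, 8, 14.
Of these, items 4, 8 and 14 are reverse-keyed; on a 1–7 scale, reversed = 8 − raw.
  item 2: 3
  item 4: 8 − 3 = 5
  item 5: 6
  item 8: 8 − 5 = 3
  item 14: 8 − 6 = 2
Sum = 3 + 5 + 6 + 3 + 2 = 19

19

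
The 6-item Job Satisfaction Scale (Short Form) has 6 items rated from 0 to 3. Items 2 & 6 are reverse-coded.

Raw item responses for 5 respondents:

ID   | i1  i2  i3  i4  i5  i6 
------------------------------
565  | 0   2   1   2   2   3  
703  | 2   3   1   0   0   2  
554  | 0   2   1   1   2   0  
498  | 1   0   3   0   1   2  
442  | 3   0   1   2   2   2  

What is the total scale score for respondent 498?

9

Respondent 498 raw: 1, 0, 3, 0, 1, 2.
Reverse-coded (reversed = (0+3) − raw = 3 − raw):
  item 1: 1
  item 2: 3 − 0 = 3
  item 3: 3
  item 4: 0
  item 5: 1
  item 6: 3 − 2 = 1
Sum = 1 + 3 + 3 + 0 + 1 + 1 = 9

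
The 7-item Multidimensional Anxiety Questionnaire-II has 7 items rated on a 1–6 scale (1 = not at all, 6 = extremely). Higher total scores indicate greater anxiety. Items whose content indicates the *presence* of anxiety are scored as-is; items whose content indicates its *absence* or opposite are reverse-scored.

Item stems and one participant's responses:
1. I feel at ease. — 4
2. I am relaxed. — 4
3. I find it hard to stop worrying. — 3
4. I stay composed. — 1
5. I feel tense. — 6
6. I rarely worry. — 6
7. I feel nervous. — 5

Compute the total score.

Items 1, 2, 4, 6 describe the absence/opposite of anxiety → reverse-score.
reverse-coded value = 7 − response.
  item 1: 7 − 4 = 3
  item 2: 7 − 4 = 3
  item 3: 3
  item 4: 7 − 1 = 6
  item 5: 6
  item 6: 7 − 6 = 1
  item 7: 5
Total = 3 + 3 + 3 + 6 + 6 + 1 + 5 = 27

27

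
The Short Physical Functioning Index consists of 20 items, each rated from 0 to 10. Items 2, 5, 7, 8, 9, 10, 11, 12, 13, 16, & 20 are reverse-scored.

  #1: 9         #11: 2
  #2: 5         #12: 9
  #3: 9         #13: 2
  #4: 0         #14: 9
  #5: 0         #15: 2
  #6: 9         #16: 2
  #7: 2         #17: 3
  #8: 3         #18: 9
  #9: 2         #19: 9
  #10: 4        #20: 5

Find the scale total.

Raw sum = 95. Reverse-scored items: 2, 5, 7, 8, 9, 10, 11, 12, 13, 16, 20; their raw sum = 36.
Each reversal replaces raw with 10 − raw, changing the total by 10 − 2·raw per item.
Total = 95 + 11·10 − 2·36 = 95 + 110 − 72 = 133

133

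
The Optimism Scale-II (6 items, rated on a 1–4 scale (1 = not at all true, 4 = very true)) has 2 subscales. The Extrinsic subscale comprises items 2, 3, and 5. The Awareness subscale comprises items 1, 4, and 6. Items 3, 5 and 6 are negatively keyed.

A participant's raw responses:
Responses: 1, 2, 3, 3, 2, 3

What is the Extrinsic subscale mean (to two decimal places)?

Extrinsic items: 2, 3, 5.
Of these, items 3 and 5 are negatively keyed; on a 1–4 scale, reversed = 5 − raw.
  item 2: 2
  item 3: 5 − 3 = 2
  item 5: 5 − 2 = 3
Sum = 2 + 2 + 3 = 7
Mean = 7 / 3 = 2.33

2.33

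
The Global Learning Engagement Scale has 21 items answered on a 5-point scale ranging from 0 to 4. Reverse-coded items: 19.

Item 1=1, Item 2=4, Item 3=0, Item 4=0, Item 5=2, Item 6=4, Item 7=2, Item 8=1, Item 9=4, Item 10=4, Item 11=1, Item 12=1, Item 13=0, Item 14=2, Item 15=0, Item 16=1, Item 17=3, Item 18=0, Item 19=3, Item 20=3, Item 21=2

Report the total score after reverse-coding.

36

Reverse-coded items use 4 − raw:
  item 19: 4 − 3 = 1
Scored items: 1, 4, 0, 0, 2, 4, 2, 1, 4, 4, 1, 1, 0, 2, 0, 1, 3, 0, 1, 3, 2
Total = 1 + 4 + 0 + 0 + 2 + 4 + 2 + 1 + 4 + 4 + 1 + 1 + 0 + 2 + 0 + 1 + 3 + 0 + 1 + 3 + 2 = 36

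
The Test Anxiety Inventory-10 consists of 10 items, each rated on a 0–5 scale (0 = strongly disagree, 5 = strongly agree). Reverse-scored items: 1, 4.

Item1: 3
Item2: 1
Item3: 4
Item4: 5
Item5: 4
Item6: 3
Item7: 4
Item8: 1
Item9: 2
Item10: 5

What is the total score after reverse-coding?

26

Reversing items 1 & 4 with 5 − raw:
Total = (5−3) + 1 + 4 + (5−5) + 4 + 3 + 4 + 1 + 2 + 5
      = 2 + 1 + 4 + 0 + 4 + 3 + 4 + 1 + 2 + 5 = 26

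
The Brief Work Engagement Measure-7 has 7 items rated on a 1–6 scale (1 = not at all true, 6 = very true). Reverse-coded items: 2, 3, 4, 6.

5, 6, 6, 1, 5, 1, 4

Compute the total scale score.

28

Reversing items 2, 3, 4, & 6 with 7 − raw:
Total = 5 + (7−6) + (7−6) + (7−1) + 5 + (7−1) + 4
      = 5 + 1 + 1 + 6 + 5 + 6 + 4 = 28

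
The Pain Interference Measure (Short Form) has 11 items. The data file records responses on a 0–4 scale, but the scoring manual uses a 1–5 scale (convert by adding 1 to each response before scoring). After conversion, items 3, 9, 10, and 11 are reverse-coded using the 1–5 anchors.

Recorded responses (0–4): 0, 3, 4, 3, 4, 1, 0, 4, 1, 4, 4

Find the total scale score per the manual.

29

Convert to 1–5: 1, 4, 5, 4, 5, 2, 1, 5, 2, 5, 5
Reverse-coded (reverse-coded value = 6 − response):
  item 3: 6 − 5 = 1
  item 9: 6 − 2 = 4
  item 10: 6 − 5 = 1
  item 11: 6 − 5 = 1
Scored: 1, 4, 1, 4, 5, 2, 1, 5, 4, 1, 1
Total = 29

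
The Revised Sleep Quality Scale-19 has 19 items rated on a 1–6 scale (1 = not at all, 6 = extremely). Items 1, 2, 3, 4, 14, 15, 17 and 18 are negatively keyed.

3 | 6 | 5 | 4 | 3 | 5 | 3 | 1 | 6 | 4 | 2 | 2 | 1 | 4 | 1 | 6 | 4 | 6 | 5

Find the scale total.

Negatively keyed items use 7 − raw:
  item 1: 7 − 3 = 4
  item 2: 7 − 6 = 1
  item 3: 7 − 5 = 2
  item 4: 7 − 4 = 3
  item 14: 7 − 4 = 3
  item 15: 7 − 1 = 6
  item 17: 7 − 4 = 3
  item 18: 7 − 6 = 1
Scored items: 4, 1, 2, 3, 3, 5, 3, 1, 6, 4, 2, 2, 1, 3, 6, 6, 3, 1, 5
Total = 4 + 1 + 2 + 3 + 3 + 5 + 3 + 1 + 6 + 4 + 2 + 2 + 1 + 3 + 6 + 6 + 3 + 1 + 5 = 61

61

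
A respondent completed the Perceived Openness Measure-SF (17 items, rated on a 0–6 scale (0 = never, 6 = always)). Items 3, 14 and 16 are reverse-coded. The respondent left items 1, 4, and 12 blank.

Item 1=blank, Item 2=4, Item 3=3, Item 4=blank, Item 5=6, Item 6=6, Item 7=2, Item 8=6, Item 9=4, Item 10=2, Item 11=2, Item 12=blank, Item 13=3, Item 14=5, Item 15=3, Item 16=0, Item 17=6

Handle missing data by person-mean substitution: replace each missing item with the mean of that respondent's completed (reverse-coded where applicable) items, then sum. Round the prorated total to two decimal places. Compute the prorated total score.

65.57

Reverse-coded (reverse-coded value = 6 − response):
  item 3: 6 − 3 = 3
  item 14: 6 − 5 = 1
  item 16: 6 − 0 = 6
Completed scored items (14 of 17): 4, 3, 6, 6, 2, 6, 4, 2, 2, 3, 1, 3, 6, 6; sum = 54.
Person mean = 54 / 14 ≈ 3.8571
Prorated total = (54 / 14) × 17 = 65.57 (to 2 dp)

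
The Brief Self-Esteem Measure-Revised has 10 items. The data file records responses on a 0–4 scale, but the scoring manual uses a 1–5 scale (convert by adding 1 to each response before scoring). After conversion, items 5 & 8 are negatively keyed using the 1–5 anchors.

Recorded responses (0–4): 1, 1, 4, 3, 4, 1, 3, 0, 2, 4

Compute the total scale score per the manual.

Convert to 1–5: 2, 2, 5, 4, 5, 2, 4, 1, 3, 5
Reverse-coded (reversed = (1+5) − raw = 6 − raw):
  item 5: 6 − 5 = 1
  item 8: 6 − 1 = 5
Scored: 2, 2, 5, 4, 1, 2, 4, 5, 3, 5
Total = 33

33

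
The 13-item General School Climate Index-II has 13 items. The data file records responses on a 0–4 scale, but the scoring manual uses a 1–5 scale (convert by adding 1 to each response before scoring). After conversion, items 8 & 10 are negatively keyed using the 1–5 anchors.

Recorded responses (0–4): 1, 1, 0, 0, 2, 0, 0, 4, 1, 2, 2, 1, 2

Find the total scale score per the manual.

Convert to 1–5: 2, 2, 1, 1, 3, 1, 1, 5, 2, 3, 3, 2, 3
Reverse-coded (on a 1–5 scale, reversed = 6 − raw):
  item 8: 6 − 5 = 1
  item 10: 6 − 3 = 3
Scored: 2, 2, 1, 1, 3, 1, 1, 1, 2, 3, 3, 2, 3
Total = 25

25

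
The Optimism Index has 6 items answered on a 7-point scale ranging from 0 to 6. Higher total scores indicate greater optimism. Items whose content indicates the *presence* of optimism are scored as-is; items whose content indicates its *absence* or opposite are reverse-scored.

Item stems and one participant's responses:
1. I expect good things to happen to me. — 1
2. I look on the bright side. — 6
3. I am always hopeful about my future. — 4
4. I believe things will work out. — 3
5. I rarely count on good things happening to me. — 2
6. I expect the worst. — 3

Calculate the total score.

21

Items 5, 6 describe the absence/opposite of optimism → reverse-score.
reverse-coded value = 6 − response.
  item 1: 1
  item 2: 6
  item 3: 4
  item 4: 3
  item 5: 6 − 2 = 4
  item 6: 6 − 3 = 3
Total = 1 + 6 + 4 + 3 + 4 + 3 = 21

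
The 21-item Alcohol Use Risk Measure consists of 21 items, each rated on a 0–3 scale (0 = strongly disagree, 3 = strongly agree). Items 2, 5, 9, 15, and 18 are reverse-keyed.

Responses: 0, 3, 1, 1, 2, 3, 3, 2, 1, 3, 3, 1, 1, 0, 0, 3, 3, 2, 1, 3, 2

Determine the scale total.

Raw sum = 38. Reverse-keyed items: 2, 5, 9, 15, 18; their raw sum = 8.
Each reversal replaces raw with 3 − raw, changing the total by 3 − 2·raw per item.
Total = 38 + 5·3 − 2·8 = 38 + 15 − 16 = 37

37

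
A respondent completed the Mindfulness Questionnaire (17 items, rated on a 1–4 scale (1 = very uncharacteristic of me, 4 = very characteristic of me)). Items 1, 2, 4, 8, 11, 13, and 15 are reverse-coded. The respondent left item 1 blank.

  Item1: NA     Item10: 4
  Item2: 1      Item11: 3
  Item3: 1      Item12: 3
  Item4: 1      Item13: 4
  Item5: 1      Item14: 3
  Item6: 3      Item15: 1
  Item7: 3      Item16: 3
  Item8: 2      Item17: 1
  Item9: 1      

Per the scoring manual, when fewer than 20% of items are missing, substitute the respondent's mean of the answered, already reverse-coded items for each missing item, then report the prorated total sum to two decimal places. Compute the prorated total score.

Reverse-coded (reversed = (1+4) − raw = 5 − raw):
  item 2: 5 − 1 = 4
  item 4: 5 − 1 = 4
  item 8: 5 − 2 = 3
  item 11: 5 − 3 = 2
  item 13: 5 − 4 = 1
  item 15: 5 − 1 = 4
Completed scored items (16 of 17): 4, 1, 4, 1, 3, 3, 3, 1, 4, 2, 3, 1, 3, 4, 3, 1; sum = 41.
Person mean = 41 / 16 ≈ 2.5625
Prorated total = (41 / 16) × 17 = 43.56 (to 2 dp)

43.56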